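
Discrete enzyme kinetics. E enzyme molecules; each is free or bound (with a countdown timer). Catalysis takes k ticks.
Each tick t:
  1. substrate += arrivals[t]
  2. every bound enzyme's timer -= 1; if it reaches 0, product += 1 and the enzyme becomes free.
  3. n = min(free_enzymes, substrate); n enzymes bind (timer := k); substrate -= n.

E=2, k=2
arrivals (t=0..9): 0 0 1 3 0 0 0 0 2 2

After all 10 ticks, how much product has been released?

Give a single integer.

Answer: 4

Derivation:
t=0: arr=0 -> substrate=0 bound=0 product=0
t=1: arr=0 -> substrate=0 bound=0 product=0
t=2: arr=1 -> substrate=0 bound=1 product=0
t=3: arr=3 -> substrate=2 bound=2 product=0
t=4: arr=0 -> substrate=1 bound=2 product=1
t=5: arr=0 -> substrate=0 bound=2 product=2
t=6: arr=0 -> substrate=0 bound=1 product=3
t=7: arr=0 -> substrate=0 bound=0 product=4
t=8: arr=2 -> substrate=0 bound=2 product=4
t=9: arr=2 -> substrate=2 bound=2 product=4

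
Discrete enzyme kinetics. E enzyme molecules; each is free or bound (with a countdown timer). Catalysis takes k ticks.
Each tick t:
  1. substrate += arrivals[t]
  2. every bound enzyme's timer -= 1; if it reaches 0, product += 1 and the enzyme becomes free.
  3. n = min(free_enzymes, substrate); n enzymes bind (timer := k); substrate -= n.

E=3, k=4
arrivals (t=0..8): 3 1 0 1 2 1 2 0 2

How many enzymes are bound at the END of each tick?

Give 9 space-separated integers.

Answer: 3 3 3 3 3 3 3 3 3

Derivation:
t=0: arr=3 -> substrate=0 bound=3 product=0
t=1: arr=1 -> substrate=1 bound=3 product=0
t=2: arr=0 -> substrate=1 bound=3 product=0
t=3: arr=1 -> substrate=2 bound=3 product=0
t=4: arr=2 -> substrate=1 bound=3 product=3
t=5: arr=1 -> substrate=2 bound=3 product=3
t=6: arr=2 -> substrate=4 bound=3 product=3
t=7: arr=0 -> substrate=4 bound=3 product=3
t=8: arr=2 -> substrate=3 bound=3 product=6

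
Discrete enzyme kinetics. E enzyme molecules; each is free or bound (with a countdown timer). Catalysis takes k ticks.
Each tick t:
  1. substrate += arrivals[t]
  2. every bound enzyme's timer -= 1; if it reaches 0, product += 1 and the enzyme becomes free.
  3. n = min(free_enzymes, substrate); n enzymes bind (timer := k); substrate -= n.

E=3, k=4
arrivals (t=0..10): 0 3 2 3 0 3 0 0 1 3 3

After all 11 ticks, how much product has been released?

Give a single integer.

Answer: 6

Derivation:
t=0: arr=0 -> substrate=0 bound=0 product=0
t=1: arr=3 -> substrate=0 bound=3 product=0
t=2: arr=2 -> substrate=2 bound=3 product=0
t=3: arr=3 -> substrate=5 bound=3 product=0
t=4: arr=0 -> substrate=5 bound=3 product=0
t=5: arr=3 -> substrate=5 bound=3 product=3
t=6: arr=0 -> substrate=5 bound=3 product=3
t=7: arr=0 -> substrate=5 bound=3 product=3
t=8: arr=1 -> substrate=6 bound=3 product=3
t=9: arr=3 -> substrate=6 bound=3 product=6
t=10: arr=3 -> substrate=9 bound=3 product=6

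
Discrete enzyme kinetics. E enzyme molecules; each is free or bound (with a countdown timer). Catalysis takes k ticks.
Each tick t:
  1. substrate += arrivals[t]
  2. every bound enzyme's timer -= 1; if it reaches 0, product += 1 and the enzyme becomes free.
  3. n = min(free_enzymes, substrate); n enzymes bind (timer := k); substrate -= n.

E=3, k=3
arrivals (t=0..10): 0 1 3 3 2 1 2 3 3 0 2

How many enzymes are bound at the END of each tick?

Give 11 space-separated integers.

t=0: arr=0 -> substrate=0 bound=0 product=0
t=1: arr=1 -> substrate=0 bound=1 product=0
t=2: arr=3 -> substrate=1 bound=3 product=0
t=3: arr=3 -> substrate=4 bound=3 product=0
t=4: arr=2 -> substrate=5 bound=3 product=1
t=5: arr=1 -> substrate=4 bound=3 product=3
t=6: arr=2 -> substrate=6 bound=3 product=3
t=7: arr=3 -> substrate=8 bound=3 product=4
t=8: arr=3 -> substrate=9 bound=3 product=6
t=9: arr=0 -> substrate=9 bound=3 product=6
t=10: arr=2 -> substrate=10 bound=3 product=7

Answer: 0 1 3 3 3 3 3 3 3 3 3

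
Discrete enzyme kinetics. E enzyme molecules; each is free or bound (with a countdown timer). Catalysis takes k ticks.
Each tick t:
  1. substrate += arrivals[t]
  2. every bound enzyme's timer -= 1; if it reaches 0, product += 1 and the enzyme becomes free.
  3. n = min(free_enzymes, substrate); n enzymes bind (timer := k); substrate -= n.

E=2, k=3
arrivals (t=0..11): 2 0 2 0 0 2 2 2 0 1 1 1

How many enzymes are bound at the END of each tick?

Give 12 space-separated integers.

t=0: arr=2 -> substrate=0 bound=2 product=0
t=1: arr=0 -> substrate=0 bound=2 product=0
t=2: arr=2 -> substrate=2 bound=2 product=0
t=3: arr=0 -> substrate=0 bound=2 product=2
t=4: arr=0 -> substrate=0 bound=2 product=2
t=5: arr=2 -> substrate=2 bound=2 product=2
t=6: arr=2 -> substrate=2 bound=2 product=4
t=7: arr=2 -> substrate=4 bound=2 product=4
t=8: arr=0 -> substrate=4 bound=2 product=4
t=9: arr=1 -> substrate=3 bound=2 product=6
t=10: arr=1 -> substrate=4 bound=2 product=6
t=11: arr=1 -> substrate=5 bound=2 product=6

Answer: 2 2 2 2 2 2 2 2 2 2 2 2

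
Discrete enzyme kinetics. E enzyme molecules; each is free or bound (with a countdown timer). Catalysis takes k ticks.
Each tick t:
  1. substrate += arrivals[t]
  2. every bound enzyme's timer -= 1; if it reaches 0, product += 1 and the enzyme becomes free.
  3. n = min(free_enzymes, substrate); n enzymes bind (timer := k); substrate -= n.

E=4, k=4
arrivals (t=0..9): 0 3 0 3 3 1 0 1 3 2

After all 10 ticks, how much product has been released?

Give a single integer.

Answer: 7

Derivation:
t=0: arr=0 -> substrate=0 bound=0 product=0
t=1: arr=3 -> substrate=0 bound=3 product=0
t=2: arr=0 -> substrate=0 bound=3 product=0
t=3: arr=3 -> substrate=2 bound=4 product=0
t=4: arr=3 -> substrate=5 bound=4 product=0
t=5: arr=1 -> substrate=3 bound=4 product=3
t=6: arr=0 -> substrate=3 bound=4 product=3
t=7: arr=1 -> substrate=3 bound=4 product=4
t=8: arr=3 -> substrate=6 bound=4 product=4
t=9: arr=2 -> substrate=5 bound=4 product=7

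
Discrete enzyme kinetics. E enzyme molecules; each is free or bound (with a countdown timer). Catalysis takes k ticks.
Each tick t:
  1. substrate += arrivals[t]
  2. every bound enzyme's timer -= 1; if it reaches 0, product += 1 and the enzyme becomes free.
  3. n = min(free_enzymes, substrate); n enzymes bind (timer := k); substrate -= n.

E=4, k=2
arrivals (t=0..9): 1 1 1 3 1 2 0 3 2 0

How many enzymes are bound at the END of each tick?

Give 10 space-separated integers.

t=0: arr=1 -> substrate=0 bound=1 product=0
t=1: arr=1 -> substrate=0 bound=2 product=0
t=2: arr=1 -> substrate=0 bound=2 product=1
t=3: arr=3 -> substrate=0 bound=4 product=2
t=4: arr=1 -> substrate=0 bound=4 product=3
t=5: arr=2 -> substrate=0 bound=3 product=6
t=6: arr=0 -> substrate=0 bound=2 product=7
t=7: arr=3 -> substrate=0 bound=3 product=9
t=8: arr=2 -> substrate=1 bound=4 product=9
t=9: arr=0 -> substrate=0 bound=2 product=12

Answer: 1 2 2 4 4 3 2 3 4 2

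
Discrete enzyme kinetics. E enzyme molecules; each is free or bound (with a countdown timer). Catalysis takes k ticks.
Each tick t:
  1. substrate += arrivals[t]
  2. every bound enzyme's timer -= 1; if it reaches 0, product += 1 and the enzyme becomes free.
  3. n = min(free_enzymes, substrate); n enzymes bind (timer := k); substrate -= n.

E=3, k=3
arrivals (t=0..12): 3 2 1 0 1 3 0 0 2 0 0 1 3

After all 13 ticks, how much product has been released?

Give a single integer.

t=0: arr=3 -> substrate=0 bound=3 product=0
t=1: arr=2 -> substrate=2 bound=3 product=0
t=2: arr=1 -> substrate=3 bound=3 product=0
t=3: arr=0 -> substrate=0 bound=3 product=3
t=4: arr=1 -> substrate=1 bound=3 product=3
t=5: arr=3 -> substrate=4 bound=3 product=3
t=6: arr=0 -> substrate=1 bound=3 product=6
t=7: arr=0 -> substrate=1 bound=3 product=6
t=8: arr=2 -> substrate=3 bound=3 product=6
t=9: arr=0 -> substrate=0 bound=3 product=9
t=10: arr=0 -> substrate=0 bound=3 product=9
t=11: arr=1 -> substrate=1 bound=3 product=9
t=12: arr=3 -> substrate=1 bound=3 product=12

Answer: 12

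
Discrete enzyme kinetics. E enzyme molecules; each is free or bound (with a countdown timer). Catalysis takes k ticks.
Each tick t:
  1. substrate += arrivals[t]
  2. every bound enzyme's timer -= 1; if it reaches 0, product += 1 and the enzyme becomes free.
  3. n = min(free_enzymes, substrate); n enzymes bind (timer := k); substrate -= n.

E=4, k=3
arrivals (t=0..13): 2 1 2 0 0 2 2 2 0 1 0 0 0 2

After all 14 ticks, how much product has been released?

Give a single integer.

t=0: arr=2 -> substrate=0 bound=2 product=0
t=1: arr=1 -> substrate=0 bound=3 product=0
t=2: arr=2 -> substrate=1 bound=4 product=0
t=3: arr=0 -> substrate=0 bound=3 product=2
t=4: arr=0 -> substrate=0 bound=2 product=3
t=5: arr=2 -> substrate=0 bound=3 product=4
t=6: arr=2 -> substrate=0 bound=4 product=5
t=7: arr=2 -> substrate=2 bound=4 product=5
t=8: arr=0 -> substrate=0 bound=4 product=7
t=9: arr=1 -> substrate=0 bound=3 product=9
t=10: arr=0 -> substrate=0 bound=3 product=9
t=11: arr=0 -> substrate=0 bound=1 product=11
t=12: arr=0 -> substrate=0 bound=0 product=12
t=13: arr=2 -> substrate=0 bound=2 product=12

Answer: 12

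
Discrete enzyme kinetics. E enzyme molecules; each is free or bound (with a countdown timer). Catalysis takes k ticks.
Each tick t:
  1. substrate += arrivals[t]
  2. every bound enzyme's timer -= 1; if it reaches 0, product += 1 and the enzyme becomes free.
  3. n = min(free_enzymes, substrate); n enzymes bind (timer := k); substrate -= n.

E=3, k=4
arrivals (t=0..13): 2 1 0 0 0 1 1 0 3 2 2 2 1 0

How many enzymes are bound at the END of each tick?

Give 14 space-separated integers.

t=0: arr=2 -> substrate=0 bound=2 product=0
t=1: arr=1 -> substrate=0 bound=3 product=0
t=2: arr=0 -> substrate=0 bound=3 product=0
t=3: arr=0 -> substrate=0 bound=3 product=0
t=4: arr=0 -> substrate=0 bound=1 product=2
t=5: arr=1 -> substrate=0 bound=1 product=3
t=6: arr=1 -> substrate=0 bound=2 product=3
t=7: arr=0 -> substrate=0 bound=2 product=3
t=8: arr=3 -> substrate=2 bound=3 product=3
t=9: arr=2 -> substrate=3 bound=3 product=4
t=10: arr=2 -> substrate=4 bound=3 product=5
t=11: arr=2 -> substrate=6 bound=3 product=5
t=12: arr=1 -> substrate=6 bound=3 product=6
t=13: arr=0 -> substrate=5 bound=3 product=7

Answer: 2 3 3 3 1 1 2 2 3 3 3 3 3 3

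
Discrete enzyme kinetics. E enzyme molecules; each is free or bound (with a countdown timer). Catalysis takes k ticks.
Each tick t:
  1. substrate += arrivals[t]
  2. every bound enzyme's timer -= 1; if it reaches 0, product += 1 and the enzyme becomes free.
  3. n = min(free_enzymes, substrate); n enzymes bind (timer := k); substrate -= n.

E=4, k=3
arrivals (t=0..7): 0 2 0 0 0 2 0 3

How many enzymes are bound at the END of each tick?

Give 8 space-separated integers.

t=0: arr=0 -> substrate=0 bound=0 product=0
t=1: arr=2 -> substrate=0 bound=2 product=0
t=2: arr=0 -> substrate=0 bound=2 product=0
t=3: arr=0 -> substrate=0 bound=2 product=0
t=4: arr=0 -> substrate=0 bound=0 product=2
t=5: arr=2 -> substrate=0 bound=2 product=2
t=6: arr=0 -> substrate=0 bound=2 product=2
t=7: arr=3 -> substrate=1 bound=4 product=2

Answer: 0 2 2 2 0 2 2 4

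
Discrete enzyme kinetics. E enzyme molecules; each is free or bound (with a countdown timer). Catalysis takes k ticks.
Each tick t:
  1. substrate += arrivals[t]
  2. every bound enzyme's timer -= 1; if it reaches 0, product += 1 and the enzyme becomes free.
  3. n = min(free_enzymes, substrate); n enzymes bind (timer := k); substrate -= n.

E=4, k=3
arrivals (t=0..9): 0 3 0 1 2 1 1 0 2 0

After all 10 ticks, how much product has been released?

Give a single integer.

t=0: arr=0 -> substrate=0 bound=0 product=0
t=1: arr=3 -> substrate=0 bound=3 product=0
t=2: arr=0 -> substrate=0 bound=3 product=0
t=3: arr=1 -> substrate=0 bound=4 product=0
t=4: arr=2 -> substrate=0 bound=3 product=3
t=5: arr=1 -> substrate=0 bound=4 product=3
t=6: arr=1 -> substrate=0 bound=4 product=4
t=7: arr=0 -> substrate=0 bound=2 product=6
t=8: arr=2 -> substrate=0 bound=3 product=7
t=9: arr=0 -> substrate=0 bound=2 product=8

Answer: 8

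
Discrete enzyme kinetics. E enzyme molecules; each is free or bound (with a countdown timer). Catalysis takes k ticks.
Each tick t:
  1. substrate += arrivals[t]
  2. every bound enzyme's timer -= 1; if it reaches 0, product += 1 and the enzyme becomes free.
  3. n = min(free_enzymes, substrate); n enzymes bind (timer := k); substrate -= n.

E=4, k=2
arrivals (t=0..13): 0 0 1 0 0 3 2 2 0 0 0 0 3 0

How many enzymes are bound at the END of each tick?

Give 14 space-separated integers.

Answer: 0 0 1 1 0 3 4 4 3 0 0 0 3 3

Derivation:
t=0: arr=0 -> substrate=0 bound=0 product=0
t=1: arr=0 -> substrate=0 bound=0 product=0
t=2: arr=1 -> substrate=0 bound=1 product=0
t=3: arr=0 -> substrate=0 bound=1 product=0
t=4: arr=0 -> substrate=0 bound=0 product=1
t=5: arr=3 -> substrate=0 bound=3 product=1
t=6: arr=2 -> substrate=1 bound=4 product=1
t=7: arr=2 -> substrate=0 bound=4 product=4
t=8: arr=0 -> substrate=0 bound=3 product=5
t=9: arr=0 -> substrate=0 bound=0 product=8
t=10: arr=0 -> substrate=0 bound=0 product=8
t=11: arr=0 -> substrate=0 bound=0 product=8
t=12: arr=3 -> substrate=0 bound=3 product=8
t=13: arr=0 -> substrate=0 bound=3 product=8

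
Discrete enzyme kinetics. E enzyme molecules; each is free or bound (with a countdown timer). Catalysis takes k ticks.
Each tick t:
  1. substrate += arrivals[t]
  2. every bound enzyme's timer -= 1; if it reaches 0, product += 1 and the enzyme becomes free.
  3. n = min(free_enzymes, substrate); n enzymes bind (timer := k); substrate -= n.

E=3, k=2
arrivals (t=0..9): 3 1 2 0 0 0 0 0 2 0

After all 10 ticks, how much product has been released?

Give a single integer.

Answer: 6

Derivation:
t=0: arr=3 -> substrate=0 bound=3 product=0
t=1: arr=1 -> substrate=1 bound=3 product=0
t=2: arr=2 -> substrate=0 bound=3 product=3
t=3: arr=0 -> substrate=0 bound=3 product=3
t=4: arr=0 -> substrate=0 bound=0 product=6
t=5: arr=0 -> substrate=0 bound=0 product=6
t=6: arr=0 -> substrate=0 bound=0 product=6
t=7: arr=0 -> substrate=0 bound=0 product=6
t=8: arr=2 -> substrate=0 bound=2 product=6
t=9: arr=0 -> substrate=0 bound=2 product=6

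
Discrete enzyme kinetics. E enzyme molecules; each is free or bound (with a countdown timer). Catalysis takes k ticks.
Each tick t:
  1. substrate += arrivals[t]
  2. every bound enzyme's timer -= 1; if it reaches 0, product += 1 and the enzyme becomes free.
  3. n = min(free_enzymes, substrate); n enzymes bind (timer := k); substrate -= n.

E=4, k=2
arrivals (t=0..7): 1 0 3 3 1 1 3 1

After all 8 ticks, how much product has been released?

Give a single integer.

t=0: arr=1 -> substrate=0 bound=1 product=0
t=1: arr=0 -> substrate=0 bound=1 product=0
t=2: arr=3 -> substrate=0 bound=3 product=1
t=3: arr=3 -> substrate=2 bound=4 product=1
t=4: arr=1 -> substrate=0 bound=4 product=4
t=5: arr=1 -> substrate=0 bound=4 product=5
t=6: arr=3 -> substrate=0 bound=4 product=8
t=7: arr=1 -> substrate=0 bound=4 product=9

Answer: 9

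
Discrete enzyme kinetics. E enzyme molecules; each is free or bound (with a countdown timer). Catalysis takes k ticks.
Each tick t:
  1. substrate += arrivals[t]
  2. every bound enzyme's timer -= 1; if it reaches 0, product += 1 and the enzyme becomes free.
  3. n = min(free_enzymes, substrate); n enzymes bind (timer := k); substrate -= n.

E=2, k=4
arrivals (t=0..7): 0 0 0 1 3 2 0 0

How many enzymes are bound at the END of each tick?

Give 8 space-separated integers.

Answer: 0 0 0 1 2 2 2 2

Derivation:
t=0: arr=0 -> substrate=0 bound=0 product=0
t=1: arr=0 -> substrate=0 bound=0 product=0
t=2: arr=0 -> substrate=0 bound=0 product=0
t=3: arr=1 -> substrate=0 bound=1 product=0
t=4: arr=3 -> substrate=2 bound=2 product=0
t=5: arr=2 -> substrate=4 bound=2 product=0
t=6: arr=0 -> substrate=4 bound=2 product=0
t=7: arr=0 -> substrate=3 bound=2 product=1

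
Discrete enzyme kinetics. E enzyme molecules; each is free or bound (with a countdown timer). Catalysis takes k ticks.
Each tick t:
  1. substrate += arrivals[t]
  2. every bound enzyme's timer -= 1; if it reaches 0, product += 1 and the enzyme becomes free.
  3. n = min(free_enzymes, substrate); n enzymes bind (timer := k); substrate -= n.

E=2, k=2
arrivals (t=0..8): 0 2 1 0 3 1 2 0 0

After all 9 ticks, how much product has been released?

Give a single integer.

t=0: arr=0 -> substrate=0 bound=0 product=0
t=1: arr=2 -> substrate=0 bound=2 product=0
t=2: arr=1 -> substrate=1 bound=2 product=0
t=3: arr=0 -> substrate=0 bound=1 product=2
t=4: arr=3 -> substrate=2 bound=2 product=2
t=5: arr=1 -> substrate=2 bound=2 product=3
t=6: arr=2 -> substrate=3 bound=2 product=4
t=7: arr=0 -> substrate=2 bound=2 product=5
t=8: arr=0 -> substrate=1 bound=2 product=6

Answer: 6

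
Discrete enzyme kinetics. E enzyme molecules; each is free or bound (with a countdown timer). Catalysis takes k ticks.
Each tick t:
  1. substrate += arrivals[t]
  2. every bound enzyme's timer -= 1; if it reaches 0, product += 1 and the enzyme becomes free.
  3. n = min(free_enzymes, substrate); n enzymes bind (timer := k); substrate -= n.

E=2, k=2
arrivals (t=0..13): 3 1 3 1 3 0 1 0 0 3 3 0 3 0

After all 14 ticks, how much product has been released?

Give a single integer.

t=0: arr=3 -> substrate=1 bound=2 product=0
t=1: arr=1 -> substrate=2 bound=2 product=0
t=2: arr=3 -> substrate=3 bound=2 product=2
t=3: arr=1 -> substrate=4 bound=2 product=2
t=4: arr=3 -> substrate=5 bound=2 product=4
t=5: arr=0 -> substrate=5 bound=2 product=4
t=6: arr=1 -> substrate=4 bound=2 product=6
t=7: arr=0 -> substrate=4 bound=2 product=6
t=8: arr=0 -> substrate=2 bound=2 product=8
t=9: arr=3 -> substrate=5 bound=2 product=8
t=10: arr=3 -> substrate=6 bound=2 product=10
t=11: arr=0 -> substrate=6 bound=2 product=10
t=12: arr=3 -> substrate=7 bound=2 product=12
t=13: arr=0 -> substrate=7 bound=2 product=12

Answer: 12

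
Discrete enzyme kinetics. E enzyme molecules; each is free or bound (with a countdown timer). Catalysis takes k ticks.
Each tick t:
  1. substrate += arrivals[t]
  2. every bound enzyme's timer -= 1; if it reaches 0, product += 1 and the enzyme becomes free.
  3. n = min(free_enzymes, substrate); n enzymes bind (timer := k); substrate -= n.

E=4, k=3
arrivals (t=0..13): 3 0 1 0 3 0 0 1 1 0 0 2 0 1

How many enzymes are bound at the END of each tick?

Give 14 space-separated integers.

t=0: arr=3 -> substrate=0 bound=3 product=0
t=1: arr=0 -> substrate=0 bound=3 product=0
t=2: arr=1 -> substrate=0 bound=4 product=0
t=3: arr=0 -> substrate=0 bound=1 product=3
t=4: arr=3 -> substrate=0 bound=4 product=3
t=5: arr=0 -> substrate=0 bound=3 product=4
t=6: arr=0 -> substrate=0 bound=3 product=4
t=7: arr=1 -> substrate=0 bound=1 product=7
t=8: arr=1 -> substrate=0 bound=2 product=7
t=9: arr=0 -> substrate=0 bound=2 product=7
t=10: arr=0 -> substrate=0 bound=1 product=8
t=11: arr=2 -> substrate=0 bound=2 product=9
t=12: arr=0 -> substrate=0 bound=2 product=9
t=13: arr=1 -> substrate=0 bound=3 product=9

Answer: 3 3 4 1 4 3 3 1 2 2 1 2 2 3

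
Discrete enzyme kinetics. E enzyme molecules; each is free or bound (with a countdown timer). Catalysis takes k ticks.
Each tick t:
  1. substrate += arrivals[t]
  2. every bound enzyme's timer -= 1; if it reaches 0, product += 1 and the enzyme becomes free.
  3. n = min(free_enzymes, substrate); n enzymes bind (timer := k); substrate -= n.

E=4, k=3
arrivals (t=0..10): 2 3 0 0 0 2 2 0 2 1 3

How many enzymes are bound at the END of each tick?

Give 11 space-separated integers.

t=0: arr=2 -> substrate=0 bound=2 product=0
t=1: arr=3 -> substrate=1 bound=4 product=0
t=2: arr=0 -> substrate=1 bound=4 product=0
t=3: arr=0 -> substrate=0 bound=3 product=2
t=4: arr=0 -> substrate=0 bound=1 product=4
t=5: arr=2 -> substrate=0 bound=3 product=4
t=6: arr=2 -> substrate=0 bound=4 product=5
t=7: arr=0 -> substrate=0 bound=4 product=5
t=8: arr=2 -> substrate=0 bound=4 product=7
t=9: arr=1 -> substrate=0 bound=3 product=9
t=10: arr=3 -> substrate=2 bound=4 product=9

Answer: 2 4 4 3 1 3 4 4 4 3 4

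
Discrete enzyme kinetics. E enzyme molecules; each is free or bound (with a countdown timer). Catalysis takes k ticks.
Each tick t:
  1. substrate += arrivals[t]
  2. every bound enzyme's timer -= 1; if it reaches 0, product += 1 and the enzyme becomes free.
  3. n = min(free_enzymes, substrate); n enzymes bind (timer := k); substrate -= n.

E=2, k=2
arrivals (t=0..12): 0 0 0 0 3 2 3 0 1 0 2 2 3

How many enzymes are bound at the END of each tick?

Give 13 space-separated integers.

Answer: 0 0 0 0 2 2 2 2 2 2 2 2 2

Derivation:
t=0: arr=0 -> substrate=0 bound=0 product=0
t=1: arr=0 -> substrate=0 bound=0 product=0
t=2: arr=0 -> substrate=0 bound=0 product=0
t=3: arr=0 -> substrate=0 bound=0 product=0
t=4: arr=3 -> substrate=1 bound=2 product=0
t=5: arr=2 -> substrate=3 bound=2 product=0
t=6: arr=3 -> substrate=4 bound=2 product=2
t=7: arr=0 -> substrate=4 bound=2 product=2
t=8: arr=1 -> substrate=3 bound=2 product=4
t=9: arr=0 -> substrate=3 bound=2 product=4
t=10: arr=2 -> substrate=3 bound=2 product=6
t=11: arr=2 -> substrate=5 bound=2 product=6
t=12: arr=3 -> substrate=6 bound=2 product=8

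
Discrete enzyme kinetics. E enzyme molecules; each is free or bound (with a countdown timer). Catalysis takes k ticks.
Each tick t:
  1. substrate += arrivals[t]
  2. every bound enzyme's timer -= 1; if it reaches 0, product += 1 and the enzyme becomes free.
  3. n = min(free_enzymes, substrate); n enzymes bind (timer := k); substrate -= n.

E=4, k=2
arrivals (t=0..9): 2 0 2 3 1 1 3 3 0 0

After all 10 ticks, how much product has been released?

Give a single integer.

t=0: arr=2 -> substrate=0 bound=2 product=0
t=1: arr=0 -> substrate=0 bound=2 product=0
t=2: arr=2 -> substrate=0 bound=2 product=2
t=3: arr=3 -> substrate=1 bound=4 product=2
t=4: arr=1 -> substrate=0 bound=4 product=4
t=5: arr=1 -> substrate=0 bound=3 product=6
t=6: arr=3 -> substrate=0 bound=4 product=8
t=7: arr=3 -> substrate=2 bound=4 product=9
t=8: arr=0 -> substrate=0 bound=3 product=12
t=9: arr=0 -> substrate=0 bound=2 product=13

Answer: 13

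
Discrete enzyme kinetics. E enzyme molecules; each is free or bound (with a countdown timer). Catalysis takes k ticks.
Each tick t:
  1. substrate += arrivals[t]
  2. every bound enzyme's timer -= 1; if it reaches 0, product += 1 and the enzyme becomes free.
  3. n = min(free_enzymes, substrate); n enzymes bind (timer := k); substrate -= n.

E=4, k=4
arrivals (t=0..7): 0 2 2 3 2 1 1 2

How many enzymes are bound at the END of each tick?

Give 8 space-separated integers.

t=0: arr=0 -> substrate=0 bound=0 product=0
t=1: arr=2 -> substrate=0 bound=2 product=0
t=2: arr=2 -> substrate=0 bound=4 product=0
t=3: arr=3 -> substrate=3 bound=4 product=0
t=4: arr=2 -> substrate=5 bound=4 product=0
t=5: arr=1 -> substrate=4 bound=4 product=2
t=6: arr=1 -> substrate=3 bound=4 product=4
t=7: arr=2 -> substrate=5 bound=4 product=4

Answer: 0 2 4 4 4 4 4 4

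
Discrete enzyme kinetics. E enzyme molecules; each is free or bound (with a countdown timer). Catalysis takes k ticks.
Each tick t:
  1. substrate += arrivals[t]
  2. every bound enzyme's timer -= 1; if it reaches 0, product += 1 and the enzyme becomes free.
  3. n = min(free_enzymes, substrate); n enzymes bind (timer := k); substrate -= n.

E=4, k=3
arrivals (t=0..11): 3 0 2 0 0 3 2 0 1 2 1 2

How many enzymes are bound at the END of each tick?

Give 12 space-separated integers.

t=0: arr=3 -> substrate=0 bound=3 product=0
t=1: arr=0 -> substrate=0 bound=3 product=0
t=2: arr=2 -> substrate=1 bound=4 product=0
t=3: arr=0 -> substrate=0 bound=2 product=3
t=4: arr=0 -> substrate=0 bound=2 product=3
t=5: arr=3 -> substrate=0 bound=4 product=4
t=6: arr=2 -> substrate=1 bound=4 product=5
t=7: arr=0 -> substrate=1 bound=4 product=5
t=8: arr=1 -> substrate=0 bound=3 product=8
t=9: arr=2 -> substrate=0 bound=4 product=9
t=10: arr=1 -> substrate=1 bound=4 product=9
t=11: arr=2 -> substrate=1 bound=4 product=11

Answer: 3 3 4 2 2 4 4 4 3 4 4 4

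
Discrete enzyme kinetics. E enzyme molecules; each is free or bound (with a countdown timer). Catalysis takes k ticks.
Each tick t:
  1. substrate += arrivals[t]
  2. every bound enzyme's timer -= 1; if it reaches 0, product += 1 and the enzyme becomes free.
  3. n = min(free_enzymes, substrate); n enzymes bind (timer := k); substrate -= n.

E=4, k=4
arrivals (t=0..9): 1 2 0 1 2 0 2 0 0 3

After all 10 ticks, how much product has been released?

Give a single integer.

Answer: 6

Derivation:
t=0: arr=1 -> substrate=0 bound=1 product=0
t=1: arr=2 -> substrate=0 bound=3 product=0
t=2: arr=0 -> substrate=0 bound=3 product=0
t=3: arr=1 -> substrate=0 bound=4 product=0
t=4: arr=2 -> substrate=1 bound=4 product=1
t=5: arr=0 -> substrate=0 bound=3 product=3
t=6: arr=2 -> substrate=1 bound=4 product=3
t=7: arr=0 -> substrate=0 bound=4 product=4
t=8: arr=0 -> substrate=0 bound=3 product=5
t=9: arr=3 -> substrate=1 bound=4 product=6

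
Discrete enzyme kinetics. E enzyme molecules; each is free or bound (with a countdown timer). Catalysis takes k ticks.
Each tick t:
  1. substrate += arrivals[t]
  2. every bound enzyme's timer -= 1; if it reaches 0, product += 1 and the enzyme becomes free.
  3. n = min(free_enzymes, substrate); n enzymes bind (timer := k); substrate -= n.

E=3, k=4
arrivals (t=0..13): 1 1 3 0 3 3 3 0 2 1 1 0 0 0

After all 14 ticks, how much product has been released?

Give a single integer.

Answer: 8

Derivation:
t=0: arr=1 -> substrate=0 bound=1 product=0
t=1: arr=1 -> substrate=0 bound=2 product=0
t=2: arr=3 -> substrate=2 bound=3 product=0
t=3: arr=0 -> substrate=2 bound=3 product=0
t=4: arr=3 -> substrate=4 bound=3 product=1
t=5: arr=3 -> substrate=6 bound=3 product=2
t=6: arr=3 -> substrate=8 bound=3 product=3
t=7: arr=0 -> substrate=8 bound=3 product=3
t=8: arr=2 -> substrate=9 bound=3 product=4
t=9: arr=1 -> substrate=9 bound=3 product=5
t=10: arr=1 -> substrate=9 bound=3 product=6
t=11: arr=0 -> substrate=9 bound=3 product=6
t=12: arr=0 -> substrate=8 bound=3 product=7
t=13: arr=0 -> substrate=7 bound=3 product=8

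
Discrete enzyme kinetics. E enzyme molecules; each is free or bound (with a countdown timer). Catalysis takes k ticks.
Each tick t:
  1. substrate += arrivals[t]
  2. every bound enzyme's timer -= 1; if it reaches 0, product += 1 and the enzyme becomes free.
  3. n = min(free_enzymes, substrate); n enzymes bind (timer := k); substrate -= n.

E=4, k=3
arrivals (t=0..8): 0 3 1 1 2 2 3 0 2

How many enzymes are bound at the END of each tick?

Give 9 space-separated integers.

t=0: arr=0 -> substrate=0 bound=0 product=0
t=1: arr=3 -> substrate=0 bound=3 product=0
t=2: arr=1 -> substrate=0 bound=4 product=0
t=3: arr=1 -> substrate=1 bound=4 product=0
t=4: arr=2 -> substrate=0 bound=4 product=3
t=5: arr=2 -> substrate=1 bound=4 product=4
t=6: arr=3 -> substrate=4 bound=4 product=4
t=7: arr=0 -> substrate=1 bound=4 product=7
t=8: arr=2 -> substrate=2 bound=4 product=8

Answer: 0 3 4 4 4 4 4 4 4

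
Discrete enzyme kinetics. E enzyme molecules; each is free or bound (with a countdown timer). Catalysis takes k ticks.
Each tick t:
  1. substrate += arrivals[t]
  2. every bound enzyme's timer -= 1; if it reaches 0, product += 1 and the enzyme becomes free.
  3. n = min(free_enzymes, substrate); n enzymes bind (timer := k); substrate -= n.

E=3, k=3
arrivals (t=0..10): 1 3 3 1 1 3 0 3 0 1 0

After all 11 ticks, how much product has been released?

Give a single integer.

t=0: arr=1 -> substrate=0 bound=1 product=0
t=1: arr=3 -> substrate=1 bound=3 product=0
t=2: arr=3 -> substrate=4 bound=3 product=0
t=3: arr=1 -> substrate=4 bound=3 product=1
t=4: arr=1 -> substrate=3 bound=3 product=3
t=5: arr=3 -> substrate=6 bound=3 product=3
t=6: arr=0 -> substrate=5 bound=3 product=4
t=7: arr=3 -> substrate=6 bound=3 product=6
t=8: arr=0 -> substrate=6 bound=3 product=6
t=9: arr=1 -> substrate=6 bound=3 product=7
t=10: arr=0 -> substrate=4 bound=3 product=9

Answer: 9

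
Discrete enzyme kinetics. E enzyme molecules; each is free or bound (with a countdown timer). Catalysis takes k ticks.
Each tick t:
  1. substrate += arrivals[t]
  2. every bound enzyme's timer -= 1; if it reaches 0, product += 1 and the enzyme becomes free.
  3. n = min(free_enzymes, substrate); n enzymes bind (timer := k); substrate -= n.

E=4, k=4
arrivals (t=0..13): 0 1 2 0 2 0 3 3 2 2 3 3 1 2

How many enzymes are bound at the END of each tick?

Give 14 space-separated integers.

t=0: arr=0 -> substrate=0 bound=0 product=0
t=1: arr=1 -> substrate=0 bound=1 product=0
t=2: arr=2 -> substrate=0 bound=3 product=0
t=3: arr=0 -> substrate=0 bound=3 product=0
t=4: arr=2 -> substrate=1 bound=4 product=0
t=5: arr=0 -> substrate=0 bound=4 product=1
t=6: arr=3 -> substrate=1 bound=4 product=3
t=7: arr=3 -> substrate=4 bound=4 product=3
t=8: arr=2 -> substrate=5 bound=4 product=4
t=9: arr=2 -> substrate=6 bound=4 product=5
t=10: arr=3 -> substrate=7 bound=4 product=7
t=11: arr=3 -> substrate=10 bound=4 product=7
t=12: arr=1 -> substrate=10 bound=4 product=8
t=13: arr=2 -> substrate=11 bound=4 product=9

Answer: 0 1 3 3 4 4 4 4 4 4 4 4 4 4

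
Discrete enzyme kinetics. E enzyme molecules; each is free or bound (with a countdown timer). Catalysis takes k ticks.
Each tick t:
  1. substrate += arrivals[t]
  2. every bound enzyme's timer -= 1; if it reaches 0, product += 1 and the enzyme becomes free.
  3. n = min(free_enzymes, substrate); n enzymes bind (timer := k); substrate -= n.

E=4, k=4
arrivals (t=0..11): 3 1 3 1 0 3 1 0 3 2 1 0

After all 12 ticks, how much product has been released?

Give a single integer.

Answer: 8

Derivation:
t=0: arr=3 -> substrate=0 bound=3 product=0
t=1: arr=1 -> substrate=0 bound=4 product=0
t=2: arr=3 -> substrate=3 bound=4 product=0
t=3: arr=1 -> substrate=4 bound=4 product=0
t=4: arr=0 -> substrate=1 bound=4 product=3
t=5: arr=3 -> substrate=3 bound=4 product=4
t=6: arr=1 -> substrate=4 bound=4 product=4
t=7: arr=0 -> substrate=4 bound=4 product=4
t=8: arr=3 -> substrate=4 bound=4 product=7
t=9: arr=2 -> substrate=5 bound=4 product=8
t=10: arr=1 -> substrate=6 bound=4 product=8
t=11: arr=0 -> substrate=6 bound=4 product=8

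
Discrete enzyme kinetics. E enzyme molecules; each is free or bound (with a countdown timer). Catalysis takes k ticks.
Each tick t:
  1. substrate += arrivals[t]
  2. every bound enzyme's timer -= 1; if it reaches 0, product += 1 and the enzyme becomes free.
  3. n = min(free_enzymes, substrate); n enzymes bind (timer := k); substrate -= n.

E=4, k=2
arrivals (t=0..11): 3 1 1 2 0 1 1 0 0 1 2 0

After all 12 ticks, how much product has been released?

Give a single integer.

t=0: arr=3 -> substrate=0 bound=3 product=0
t=1: arr=1 -> substrate=0 bound=4 product=0
t=2: arr=1 -> substrate=0 bound=2 product=3
t=3: arr=2 -> substrate=0 bound=3 product=4
t=4: arr=0 -> substrate=0 bound=2 product=5
t=5: arr=1 -> substrate=0 bound=1 product=7
t=6: arr=1 -> substrate=0 bound=2 product=7
t=7: arr=0 -> substrate=0 bound=1 product=8
t=8: arr=0 -> substrate=0 bound=0 product=9
t=9: arr=1 -> substrate=0 bound=1 product=9
t=10: arr=2 -> substrate=0 bound=3 product=9
t=11: arr=0 -> substrate=0 bound=2 product=10

Answer: 10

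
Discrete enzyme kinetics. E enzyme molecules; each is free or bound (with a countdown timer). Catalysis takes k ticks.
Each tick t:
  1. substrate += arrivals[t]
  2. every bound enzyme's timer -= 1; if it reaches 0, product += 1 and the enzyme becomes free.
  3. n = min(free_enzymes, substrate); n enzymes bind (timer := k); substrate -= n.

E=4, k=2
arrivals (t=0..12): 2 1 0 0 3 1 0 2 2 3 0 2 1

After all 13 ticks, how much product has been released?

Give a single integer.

t=0: arr=2 -> substrate=0 bound=2 product=0
t=1: arr=1 -> substrate=0 bound=3 product=0
t=2: arr=0 -> substrate=0 bound=1 product=2
t=3: arr=0 -> substrate=0 bound=0 product=3
t=4: arr=3 -> substrate=0 bound=3 product=3
t=5: arr=1 -> substrate=0 bound=4 product=3
t=6: arr=0 -> substrate=0 bound=1 product=6
t=7: arr=2 -> substrate=0 bound=2 product=7
t=8: arr=2 -> substrate=0 bound=4 product=7
t=9: arr=3 -> substrate=1 bound=4 product=9
t=10: arr=0 -> substrate=0 bound=3 product=11
t=11: arr=2 -> substrate=0 bound=3 product=13
t=12: arr=1 -> substrate=0 bound=3 product=14

Answer: 14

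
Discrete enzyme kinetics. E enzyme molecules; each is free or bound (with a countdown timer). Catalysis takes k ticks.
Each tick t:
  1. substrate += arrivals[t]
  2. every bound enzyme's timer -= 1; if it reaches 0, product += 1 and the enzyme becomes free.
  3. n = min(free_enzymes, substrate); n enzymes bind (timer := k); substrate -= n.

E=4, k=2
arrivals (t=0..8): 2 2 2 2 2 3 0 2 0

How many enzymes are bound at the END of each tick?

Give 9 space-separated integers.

Answer: 2 4 4 4 4 4 3 3 2

Derivation:
t=0: arr=2 -> substrate=0 bound=2 product=0
t=1: arr=2 -> substrate=0 bound=4 product=0
t=2: arr=2 -> substrate=0 bound=4 product=2
t=3: arr=2 -> substrate=0 bound=4 product=4
t=4: arr=2 -> substrate=0 bound=4 product=6
t=5: arr=3 -> substrate=1 bound=4 product=8
t=6: arr=0 -> substrate=0 bound=3 product=10
t=7: arr=2 -> substrate=0 bound=3 product=12
t=8: arr=0 -> substrate=0 bound=2 product=13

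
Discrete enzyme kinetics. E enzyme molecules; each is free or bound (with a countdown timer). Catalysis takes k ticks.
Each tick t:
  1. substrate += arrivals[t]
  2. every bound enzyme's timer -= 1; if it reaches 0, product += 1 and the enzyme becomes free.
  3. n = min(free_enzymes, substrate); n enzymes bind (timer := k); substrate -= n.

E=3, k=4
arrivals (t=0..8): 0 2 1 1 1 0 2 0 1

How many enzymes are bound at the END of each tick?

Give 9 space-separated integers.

t=0: arr=0 -> substrate=0 bound=0 product=0
t=1: arr=2 -> substrate=0 bound=2 product=0
t=2: arr=1 -> substrate=0 bound=3 product=0
t=3: arr=1 -> substrate=1 bound=3 product=0
t=4: arr=1 -> substrate=2 bound=3 product=0
t=5: arr=0 -> substrate=0 bound=3 product=2
t=6: arr=2 -> substrate=1 bound=3 product=3
t=7: arr=0 -> substrate=1 bound=3 product=3
t=8: arr=1 -> substrate=2 bound=3 product=3

Answer: 0 2 3 3 3 3 3 3 3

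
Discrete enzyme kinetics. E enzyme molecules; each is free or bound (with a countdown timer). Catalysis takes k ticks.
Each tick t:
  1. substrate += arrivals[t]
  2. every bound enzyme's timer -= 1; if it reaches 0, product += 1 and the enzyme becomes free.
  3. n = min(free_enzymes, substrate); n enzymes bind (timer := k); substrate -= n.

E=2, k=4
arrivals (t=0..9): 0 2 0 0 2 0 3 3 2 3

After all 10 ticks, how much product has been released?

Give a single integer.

t=0: arr=0 -> substrate=0 bound=0 product=0
t=1: arr=2 -> substrate=0 bound=2 product=0
t=2: arr=0 -> substrate=0 bound=2 product=0
t=3: arr=0 -> substrate=0 bound=2 product=0
t=4: arr=2 -> substrate=2 bound=2 product=0
t=5: arr=0 -> substrate=0 bound=2 product=2
t=6: arr=3 -> substrate=3 bound=2 product=2
t=7: arr=3 -> substrate=6 bound=2 product=2
t=8: arr=2 -> substrate=8 bound=2 product=2
t=9: arr=3 -> substrate=9 bound=2 product=4

Answer: 4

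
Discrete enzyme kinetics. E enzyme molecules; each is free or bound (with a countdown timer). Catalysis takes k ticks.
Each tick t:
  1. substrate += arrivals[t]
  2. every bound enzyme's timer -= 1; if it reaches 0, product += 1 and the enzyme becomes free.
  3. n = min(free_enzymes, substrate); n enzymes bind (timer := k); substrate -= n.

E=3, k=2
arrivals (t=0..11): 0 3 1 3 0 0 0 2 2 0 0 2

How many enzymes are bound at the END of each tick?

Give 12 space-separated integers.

t=0: arr=0 -> substrate=0 bound=0 product=0
t=1: arr=3 -> substrate=0 bound=3 product=0
t=2: arr=1 -> substrate=1 bound=3 product=0
t=3: arr=3 -> substrate=1 bound=3 product=3
t=4: arr=0 -> substrate=1 bound=3 product=3
t=5: arr=0 -> substrate=0 bound=1 product=6
t=6: arr=0 -> substrate=0 bound=1 product=6
t=7: arr=2 -> substrate=0 bound=2 product=7
t=8: arr=2 -> substrate=1 bound=3 product=7
t=9: arr=0 -> substrate=0 bound=2 product=9
t=10: arr=0 -> substrate=0 bound=1 product=10
t=11: arr=2 -> substrate=0 bound=2 product=11

Answer: 0 3 3 3 3 1 1 2 3 2 1 2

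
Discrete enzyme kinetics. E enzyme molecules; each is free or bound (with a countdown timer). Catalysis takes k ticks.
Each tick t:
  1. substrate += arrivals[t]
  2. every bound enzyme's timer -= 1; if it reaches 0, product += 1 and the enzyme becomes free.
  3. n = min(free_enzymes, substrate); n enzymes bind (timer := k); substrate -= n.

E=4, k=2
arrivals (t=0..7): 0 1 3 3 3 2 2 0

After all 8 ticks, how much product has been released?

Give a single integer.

t=0: arr=0 -> substrate=0 bound=0 product=0
t=1: arr=1 -> substrate=0 bound=1 product=0
t=2: arr=3 -> substrate=0 bound=4 product=0
t=3: arr=3 -> substrate=2 bound=4 product=1
t=4: arr=3 -> substrate=2 bound=4 product=4
t=5: arr=2 -> substrate=3 bound=4 product=5
t=6: arr=2 -> substrate=2 bound=4 product=8
t=7: arr=0 -> substrate=1 bound=4 product=9

Answer: 9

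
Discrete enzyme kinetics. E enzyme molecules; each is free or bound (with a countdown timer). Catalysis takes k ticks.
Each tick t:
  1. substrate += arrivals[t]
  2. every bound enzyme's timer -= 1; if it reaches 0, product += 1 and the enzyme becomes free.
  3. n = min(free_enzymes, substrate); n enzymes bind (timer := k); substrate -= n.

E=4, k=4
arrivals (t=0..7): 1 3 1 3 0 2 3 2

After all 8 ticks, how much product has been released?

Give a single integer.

Answer: 4

Derivation:
t=0: arr=1 -> substrate=0 bound=1 product=0
t=1: arr=3 -> substrate=0 bound=4 product=0
t=2: arr=1 -> substrate=1 bound=4 product=0
t=3: arr=3 -> substrate=4 bound=4 product=0
t=4: arr=0 -> substrate=3 bound=4 product=1
t=5: arr=2 -> substrate=2 bound=4 product=4
t=6: arr=3 -> substrate=5 bound=4 product=4
t=7: arr=2 -> substrate=7 bound=4 product=4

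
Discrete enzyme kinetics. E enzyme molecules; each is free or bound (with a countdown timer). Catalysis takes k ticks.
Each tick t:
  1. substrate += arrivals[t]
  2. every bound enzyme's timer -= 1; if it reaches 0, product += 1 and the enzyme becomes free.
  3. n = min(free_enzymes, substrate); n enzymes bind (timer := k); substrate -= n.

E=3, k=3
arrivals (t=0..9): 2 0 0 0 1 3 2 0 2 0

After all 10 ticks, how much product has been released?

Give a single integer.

t=0: arr=2 -> substrate=0 bound=2 product=0
t=1: arr=0 -> substrate=0 bound=2 product=0
t=2: arr=0 -> substrate=0 bound=2 product=0
t=3: arr=0 -> substrate=0 bound=0 product=2
t=4: arr=1 -> substrate=0 bound=1 product=2
t=5: arr=3 -> substrate=1 bound=3 product=2
t=6: arr=2 -> substrate=3 bound=3 product=2
t=7: arr=0 -> substrate=2 bound=3 product=3
t=8: arr=2 -> substrate=2 bound=3 product=5
t=9: arr=0 -> substrate=2 bound=3 product=5

Answer: 5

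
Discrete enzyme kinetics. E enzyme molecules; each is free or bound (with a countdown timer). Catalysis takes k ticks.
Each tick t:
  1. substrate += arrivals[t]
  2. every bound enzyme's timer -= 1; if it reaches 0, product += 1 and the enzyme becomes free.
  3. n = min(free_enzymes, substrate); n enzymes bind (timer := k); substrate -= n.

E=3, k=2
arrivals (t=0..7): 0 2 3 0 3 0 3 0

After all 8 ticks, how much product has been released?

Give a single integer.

t=0: arr=0 -> substrate=0 bound=0 product=0
t=1: arr=2 -> substrate=0 bound=2 product=0
t=2: arr=3 -> substrate=2 bound=3 product=0
t=3: arr=0 -> substrate=0 bound=3 product=2
t=4: arr=3 -> substrate=2 bound=3 product=3
t=5: arr=0 -> substrate=0 bound=3 product=5
t=6: arr=3 -> substrate=2 bound=3 product=6
t=7: arr=0 -> substrate=0 bound=3 product=8

Answer: 8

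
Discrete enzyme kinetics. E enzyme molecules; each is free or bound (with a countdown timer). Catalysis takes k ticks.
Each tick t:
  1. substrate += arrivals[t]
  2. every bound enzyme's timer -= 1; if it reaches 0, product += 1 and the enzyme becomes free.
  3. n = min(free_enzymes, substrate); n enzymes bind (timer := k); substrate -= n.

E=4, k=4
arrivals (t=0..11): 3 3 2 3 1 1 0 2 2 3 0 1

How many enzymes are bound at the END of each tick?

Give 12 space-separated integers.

Answer: 3 4 4 4 4 4 4 4 4 4 4 4

Derivation:
t=0: arr=3 -> substrate=0 bound=3 product=0
t=1: arr=3 -> substrate=2 bound=4 product=0
t=2: arr=2 -> substrate=4 bound=4 product=0
t=3: arr=3 -> substrate=7 bound=4 product=0
t=4: arr=1 -> substrate=5 bound=4 product=3
t=5: arr=1 -> substrate=5 bound=4 product=4
t=6: arr=0 -> substrate=5 bound=4 product=4
t=7: arr=2 -> substrate=7 bound=4 product=4
t=8: arr=2 -> substrate=6 bound=4 product=7
t=9: arr=3 -> substrate=8 bound=4 product=8
t=10: arr=0 -> substrate=8 bound=4 product=8
t=11: arr=1 -> substrate=9 bound=4 product=8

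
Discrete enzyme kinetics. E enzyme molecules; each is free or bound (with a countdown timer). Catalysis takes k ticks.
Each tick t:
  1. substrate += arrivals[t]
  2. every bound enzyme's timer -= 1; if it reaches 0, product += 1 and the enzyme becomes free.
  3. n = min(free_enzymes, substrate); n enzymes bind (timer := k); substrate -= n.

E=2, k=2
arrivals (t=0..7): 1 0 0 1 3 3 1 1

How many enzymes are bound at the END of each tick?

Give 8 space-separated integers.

t=0: arr=1 -> substrate=0 bound=1 product=0
t=1: arr=0 -> substrate=0 bound=1 product=0
t=2: arr=0 -> substrate=0 bound=0 product=1
t=3: arr=1 -> substrate=0 bound=1 product=1
t=4: arr=3 -> substrate=2 bound=2 product=1
t=5: arr=3 -> substrate=4 bound=2 product=2
t=6: arr=1 -> substrate=4 bound=2 product=3
t=7: arr=1 -> substrate=4 bound=2 product=4

Answer: 1 1 0 1 2 2 2 2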